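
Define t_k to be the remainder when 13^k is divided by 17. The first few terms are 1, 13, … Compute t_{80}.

Computing terms: t_0 = 1,  t_1 = 13,  t_2 = 16,  t_3 = 4,  t_4 = 1.
The sequence repeats with period 4.
(80 - 0) mod 4 = 0, so t_{80} = t_0 = 1.

1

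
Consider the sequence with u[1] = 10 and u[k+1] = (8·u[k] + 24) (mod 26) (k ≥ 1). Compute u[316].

u[1] = 10,  u[2] = 0,  u[3] = 24,  u[4] = 8,  u[5] = 10.
The sequence repeats with period 4.
So u[316] = u[1 + ((316-1) mod 4)] = u[4] = 8.

8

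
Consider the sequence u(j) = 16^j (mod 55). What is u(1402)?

u(0) = 1,  u(1) = 16,  u(2) = 36,  u(3) = 26,  u(4) = 31,  u(5) = 1.
Since u(5) = u(0) = 1, the sequence is periodic with period 5.
So u(1402) = u(0 + ((1402-0) mod 5)) = u(2) = 36.

36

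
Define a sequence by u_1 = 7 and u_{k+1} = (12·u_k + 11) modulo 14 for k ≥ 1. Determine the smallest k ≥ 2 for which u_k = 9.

6

We have u_1 = 7,  u_2 = 11,  u_3 = 3,  u_4 = 5,  u_5 = 1,  u_6 = 9,  u_7 = 7.
Since u_7 = u_1 = 7, the sequence is periodic with period 6.
The value 9 first appears (with k ≥ 2) at u_6.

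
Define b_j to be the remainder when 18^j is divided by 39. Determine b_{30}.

Listing terms: b_1 = 18, b_2 = 12, b_3 = 21, b_4 = 27, b_5 = 18.
Since b_5 = b_1 = 18, the sequence is periodic with period 4.
So b_{30} = b_{1 + ((30-1) mod 4)} = b_2 = 12.

12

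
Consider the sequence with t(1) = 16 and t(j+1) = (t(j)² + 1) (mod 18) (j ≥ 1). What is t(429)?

t(1) = 16,  t(2) = 5,  t(3) = 8,  t(4) = 11,  t(5) = 14,  t(6) = 17,  t(7) = 2,  t(8) = 5.
Since t(8) = t(2) = 5, the sequence is eventually periodic: after a pre-period of length 1 it cycles with period 6.
For j ≥ 2, t(j) depends only on (j - 2) mod 6. (429 - 2) mod 6 = 1, so t(429) = t(3) = 8.

8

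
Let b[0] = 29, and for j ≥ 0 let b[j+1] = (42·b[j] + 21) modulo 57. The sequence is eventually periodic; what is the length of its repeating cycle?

9

b[0] = 29, b[1] = 42, b[2] = 18, b[3] = 36, b[4] = 51, b[5] = 54, b[6] = 9, b[7] = 0, b[8] = 21, b[9] = 48, b[10] = 42.
Since b[10] = b[1] = 42, the sequence is eventually periodic: after a pre-period of length 1 it cycles with period 9.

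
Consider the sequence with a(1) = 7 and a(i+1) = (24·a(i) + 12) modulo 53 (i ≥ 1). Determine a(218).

Computing terms: a(1) = 7,  a(2) = 21,  a(3) = 39,  a(4) = 47,  a(5) = 27,  a(6) = 24,  a(7) = 5,  a(8) = 26,  a(9) = 0,  a(10) = 12,  a(11) = 35,  a(12) = 4,  a(13) = 2,  a(14) = 7.
The sequence repeats with period 13.
(218 - 1) mod 13 = 9, so a(218) = a(10) = 12.

12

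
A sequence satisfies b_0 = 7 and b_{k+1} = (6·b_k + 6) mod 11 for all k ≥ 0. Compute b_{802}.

8

Listing terms: b_0 = 7, b_1 = 4, b_2 = 8, b_3 = 10, b_4 = 0, b_5 = 6, b_6 = 9, b_7 = 5, b_8 = 3, b_9 = 2, b_{10} = 7.
The sequence repeats with period 10.
(802 - 0) mod 10 = 2, so b_{802} = b_2 = 8.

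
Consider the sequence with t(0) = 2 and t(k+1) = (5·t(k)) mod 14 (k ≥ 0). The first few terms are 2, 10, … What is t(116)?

8

t(0) = 2, t(1) = 10, t(2) = 8, t(3) = 12, t(4) = 4, t(5) = 6, t(6) = 2.
Since t(6) = t(0) = 2, the sequence is periodic with period 6.
(116 - 0) mod 6 = 2, so t(116) = t(2) = 8.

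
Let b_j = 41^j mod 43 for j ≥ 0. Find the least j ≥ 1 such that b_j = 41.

b_0 = 1,  b_1 = 41,  b_2 = 4,  b_3 = 35,  b_4 = 16,  b_5 = 11,  b_6 = 21,  b_7 = 1.
Since b_7 = b_0 = 1, the sequence is periodic with period 7.
The value 41 first appears (with j ≥ 1) at b_1.

1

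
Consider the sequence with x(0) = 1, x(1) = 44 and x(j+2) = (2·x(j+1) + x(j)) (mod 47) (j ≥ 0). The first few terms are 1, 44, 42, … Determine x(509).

Listing terms: x(0) = 1,  x(1) = 44,  x(2) = 42,  x(3) = 34,  x(4) = 16,  x(5) = 19,  x(6) = 7,  x(7) = 33,  x(8) = 26,  x(9) = 38,  x(10) = 8,  x(11) = 7,  x(12) = 22,  x(13) = 4,  x(14) = 30,  x(15) = 17,  x(16) = 17,  x(17) = 4,  x(18) = 25,  x(19) = 7,  x(20) = 39,  x(21) = 38,  x(22) = 21,  x(23) = 33,  x(24) = 40,  x(25) = 19,  x(26) = 31,  x(27) = 34,  x(28) = 5,  x(29) = 44,  x(30) = 46,  x(31) = 42,  x(32) = 36,  x(33) = 20,  x(34) = 29,  x(35) = 31,  x(36) = 44,  x(37) = 25,  x(38) = 0,  x(39) = 25,  x(40) = 3,  x(41) = 31,  x(42) = 18,  x(43) = 20,  x(44) = 11,  x(45) = 42,  x(46) = 1,  x(47) = 44.
The sequence repeats with period 46.
(509 - 0) mod 46 = 3, so x(509) = x(3) = 34.

34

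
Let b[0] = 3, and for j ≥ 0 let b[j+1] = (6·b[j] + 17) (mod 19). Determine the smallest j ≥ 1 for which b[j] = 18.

2

Listing terms: b[0] = 3; b[1] = 16; b[2] = 18; b[3] = 11; b[4] = 7; b[5] = 2; b[6] = 10; b[7] = 1; b[8] = 4; b[9] = 3.
The sequence repeats with period 9.
The value 18 first appears (with j ≥ 1) at b[2].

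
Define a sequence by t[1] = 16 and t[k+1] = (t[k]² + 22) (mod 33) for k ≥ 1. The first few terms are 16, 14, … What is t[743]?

20

Listing terms: t[1] = 16, t[2] = 14, t[3] = 20, t[4] = 26, t[5] = 5, t[6] = 14.
Since t[6] = t[2] = 14, the sequence is eventually periodic: after a pre-period of length 1 it cycles with period 4.
For k ≥ 2, t[k] depends only on (k - 2) mod 4. (743 - 2) mod 4 = 1, so t[743] = t[3] = 20.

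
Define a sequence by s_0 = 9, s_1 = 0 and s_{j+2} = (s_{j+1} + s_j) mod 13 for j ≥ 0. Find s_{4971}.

0

We have s_0 = 9, s_1 = 0, s_2 = 9, s_3 = 9, s_4 = 5, s_5 = 1, s_6 = 6, s_7 = 7, s_8 = 0, s_9 = 7, s_{10} = 7, s_{11} = 1, s_{12} = 8, s_{13} = 9, s_{14} = 4, s_{15} = 0, s_{16} = 4, s_{17} = 4, s_{18} = 8, s_{19} = 12, s_{20} = 7, s_{21} = 6, s_{22} = 0, s_{23} = 6, s_{24} = 6, s_{25} = 12, s_{26} = 5, s_{27} = 4, s_{28} = 9, s_{29} = 0.
The sequence repeats with period 28.
So s_{4971} = s_{0 + ((4971-0) mod 28)} = s_{15} = 0.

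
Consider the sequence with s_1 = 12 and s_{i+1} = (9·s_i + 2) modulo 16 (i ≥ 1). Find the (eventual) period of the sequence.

We have s_1 = 12; s_2 = 14; s_3 = 0; s_4 = 2; s_5 = 4; s_6 = 6; s_7 = 8; s_8 = 10; s_9 = 12.
The sequence repeats with period 8.

8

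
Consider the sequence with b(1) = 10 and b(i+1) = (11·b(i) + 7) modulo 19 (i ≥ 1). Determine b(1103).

We have b(1) = 10, b(2) = 3, b(3) = 2, b(4) = 10.
The sequence repeats with period 3.
So b(1103) = b(1 + ((1103-1) mod 3)) = b(2) = 3.

3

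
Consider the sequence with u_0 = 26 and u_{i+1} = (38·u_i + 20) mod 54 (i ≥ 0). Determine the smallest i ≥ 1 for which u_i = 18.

13

Listing terms: u_0 = 26,  u_1 = 36,  u_2 = 38,  u_3 = 6,  u_4 = 32,  u_5 = 48,  u_6 = 8,  u_7 = 0,  u_8 = 20,  u_9 = 24,  u_{10} = 14,  u_{11} = 12,  u_{12} = 44,  u_{13} = 18,  u_{14} = 2,  u_{15} = 42,  u_{16} = 50,  u_{17} = 30,  u_{18} = 26.
The sequence repeats with period 18.
The value 18 first appears (with i ≥ 1) at u_{13}.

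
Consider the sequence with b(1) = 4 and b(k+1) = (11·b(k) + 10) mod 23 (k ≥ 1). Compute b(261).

10

We have b(1) = 4, b(2) = 8, b(3) = 6, b(4) = 7, b(5) = 18, b(6) = 1, b(7) = 21, b(8) = 11, b(9) = 16, b(10) = 2, b(11) = 9, b(12) = 17, b(13) = 13, b(14) = 15, b(15) = 14, b(16) = 3, b(17) = 20, b(18) = 0, b(19) = 10, b(20) = 5, b(21) = 19, b(22) = 12, b(23) = 4.
Since b(23) = b(1) = 4, the sequence is periodic with period 22.
(261 - 1) mod 22 = 18, so b(261) = b(19) = 10.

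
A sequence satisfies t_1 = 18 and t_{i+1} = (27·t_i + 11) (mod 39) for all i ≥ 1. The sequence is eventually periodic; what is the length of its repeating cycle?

Computing terms: t_1 = 18, t_2 = 29, t_3 = 14, t_4 = 38, t_5 = 23, t_6 = 8, t_7 = 32, t_8 = 17, t_9 = 2, t_{10} = 26, t_{11} = 11, t_{12} = 35, t_{13} = 20, t_{14} = 5, t_{15} = 29.
Since t_{15} = t_2 = 29, the sequence is eventually periodic: after a pre-period of length 1 it cycles with period 13.

13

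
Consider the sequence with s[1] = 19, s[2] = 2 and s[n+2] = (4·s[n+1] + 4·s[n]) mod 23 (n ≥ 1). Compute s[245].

s[1] = 19, s[2] = 2, s[3] = 15, s[4] = 22, s[5] = 10, s[6] = 13, s[7] = 0, s[8] = 6, s[9] = 1, s[10] = 5, s[11] = 1, s[12] = 1, s[13] = 8, s[14] = 13, s[15] = 15, s[16] = 20, s[17] = 2, s[18] = 19, s[19] = 15, s[20] = 21, s[21] = 6, s[22] = 16, s[23] = 19, s[24] = 2.
Since (s[23], s[24]) = (s[1], s[2]) = (19, 2) (two consecutive terms determine the rest), the sequence is periodic with period 22.
So s[245] = s[1 + ((245-1) mod 22)] = s[3] = 15.

15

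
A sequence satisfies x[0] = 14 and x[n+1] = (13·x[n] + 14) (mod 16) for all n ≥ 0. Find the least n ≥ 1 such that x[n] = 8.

3

We have x[0] = 14,  x[1] = 4,  x[2] = 2,  x[3] = 8,  x[4] = 6,  x[5] = 12,  x[6] = 10,  x[7] = 0,  x[8] = 14.
The sequence repeats with period 8.
The value 8 first appears (with n ≥ 1) at x[3].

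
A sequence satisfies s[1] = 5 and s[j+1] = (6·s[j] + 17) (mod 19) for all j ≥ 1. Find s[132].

Listing terms: s[1] = 5,  s[2] = 9,  s[3] = 14,  s[4] = 6,  s[5] = 15,  s[6] = 12,  s[7] = 13,  s[8] = 0,  s[9] = 17,  s[10] = 5.
Since s[10] = s[1] = 5, the sequence is periodic with period 9.
(132 - 1) mod 9 = 5, so s[132] = s[6] = 12.

12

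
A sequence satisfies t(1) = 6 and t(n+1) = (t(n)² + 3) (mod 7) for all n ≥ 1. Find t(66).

5

t(1) = 6,  t(2) = 4,  t(3) = 5,  t(4) = 0,  t(5) = 3,  t(6) = 5.
Since t(6) = t(3) = 5, the sequence is eventually periodic: after a pre-period of length 2 it cycles with period 3.
For n ≥ 3, t(n) depends only on (n - 3) mod 3. (66 - 3) mod 3 = 0, so t(66) = t(3) = 5.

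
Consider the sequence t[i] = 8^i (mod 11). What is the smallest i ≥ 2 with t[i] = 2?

7

t[1] = 8, t[2] = 9, t[3] = 6, t[4] = 4, t[5] = 10, t[6] = 3, t[7] = 2, t[8] = 5, t[9] = 7, t[10] = 1, t[11] = 8.
Since t[11] = t[1] = 8, the sequence is periodic with period 10.
The value 2 first appears (with i ≥ 2) at t[7].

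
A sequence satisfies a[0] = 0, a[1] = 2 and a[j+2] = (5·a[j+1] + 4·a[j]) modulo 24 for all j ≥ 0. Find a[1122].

10

a[0] = 0; a[1] = 2; a[2] = 10; a[3] = 10; a[4] = 18; a[5] = 10; a[6] = 2; a[7] = 2; a[8] = 18; a[9] = 2; a[10] = 10.
Since (a[9], a[10]) = (a[1], a[2]) = (2, 10) (two consecutive terms determine the rest), the sequence is eventually periodic: after a pre-period of length 1 it cycles with period 8.
For j ≥ 1, a[j] depends only on (j - 1) mod 8. (1122 - 1) mod 8 = 1, so a[1122] = a[2] = 10.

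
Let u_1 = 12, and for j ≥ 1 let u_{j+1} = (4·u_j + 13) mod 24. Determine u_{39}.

We have u_1 = 12,  u_2 = 13,  u_3 = 17,  u_4 = 9,  u_5 = 1,  u_6 = 17.
Since u_6 = u_3 = 17, the sequence is eventually periodic: after a pre-period of length 2 it cycles with period 3.
For j ≥ 3, u_j depends only on (j - 3) mod 3. (39 - 3) mod 3 = 0, so u_{39} = u_3 = 17.

17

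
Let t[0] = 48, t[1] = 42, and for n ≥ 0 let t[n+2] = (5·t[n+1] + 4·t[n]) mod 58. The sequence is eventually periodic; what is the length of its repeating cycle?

t[0] = 48; t[1] = 42; t[2] = 54; t[3] = 32; t[4] = 28; t[5] = 36; t[6] = 2; t[7] = 38; t[8] = 24; t[9] = 40; t[10] = 6; t[11] = 16; t[12] = 46; t[13] = 4; t[14] = 30; t[15] = 50; t[16] = 22; t[17] = 20; t[18] = 14; t[19] = 34; t[20] = 52; t[21] = 48; t[22] = 42.
Since (t[21], t[22]) = (t[0], t[1]) = (48, 42) (two consecutive terms determine the rest), the sequence is periodic with period 21.

21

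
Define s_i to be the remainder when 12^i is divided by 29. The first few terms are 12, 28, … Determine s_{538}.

s_1 = 12, s_2 = 28, s_3 = 17, s_4 = 1, s_5 = 12.
The sequence repeats with period 4.
So s_{538} = s_{1 + ((538-1) mod 4)} = s_2 = 28.

28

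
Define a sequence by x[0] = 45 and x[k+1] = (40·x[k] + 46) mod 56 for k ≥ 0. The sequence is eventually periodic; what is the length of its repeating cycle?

We have x[0] = 45; x[1] = 54; x[2] = 22; x[3] = 30; x[4] = 14; x[5] = 46; x[6] = 38; x[7] = 54.
Since x[7] = x[1] = 54, the sequence is eventually periodic: after a pre-period of length 1 it cycles with period 6.

6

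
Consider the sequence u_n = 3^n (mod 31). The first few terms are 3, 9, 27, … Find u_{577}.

Computing terms: u_1 = 3; u_2 = 9; u_3 = 27; u_4 = 19; u_5 = 26; u_6 = 16; u_7 = 17; u_8 = 20; u_9 = 29; u_{10} = 25; u_{11} = 13; u_{12} = 8; u_{13} = 24; u_{14} = 10; u_{15} = 30; u_{16} = 28; u_{17} = 22; u_{18} = 4; u_{19} = 12; u_{20} = 5; u_{21} = 15; u_{22} = 14; u_{23} = 11; u_{24} = 2; u_{25} = 6; u_{26} = 18; u_{27} = 23; u_{28} = 7; u_{29} = 21; u_{30} = 1; u_{31} = 3.
Since u_{31} = u_1 = 3, the sequence is periodic with period 30.
(577 - 1) mod 30 = 6, so u_{577} = u_7 = 17.

17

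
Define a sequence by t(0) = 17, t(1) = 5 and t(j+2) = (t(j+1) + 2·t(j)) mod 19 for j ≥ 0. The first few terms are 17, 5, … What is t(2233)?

Listing terms: t(0) = 17, t(1) = 5, t(2) = 1, t(3) = 11, t(4) = 13, t(5) = 16, t(6) = 4, t(7) = 17, t(8) = 6, t(9) = 2, t(10) = 14, t(11) = 18, t(12) = 8, t(13) = 6, t(14) = 3, t(15) = 15, t(16) = 2, t(17) = 13, t(18) = 17, t(19) = 5.
The sequence repeats with period 18.
So t(2233) = t(0 + ((2233-0) mod 18)) = t(1) = 5.

5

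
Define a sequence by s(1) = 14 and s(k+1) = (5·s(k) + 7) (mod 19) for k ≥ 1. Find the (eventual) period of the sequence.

9

Computing terms: s(1) = 14; s(2) = 1; s(3) = 12; s(4) = 10; s(5) = 0; s(6) = 7; s(7) = 4; s(8) = 8; s(9) = 9; s(10) = 14.
Since s(10) = s(1) = 14, the sequence is periodic with period 9.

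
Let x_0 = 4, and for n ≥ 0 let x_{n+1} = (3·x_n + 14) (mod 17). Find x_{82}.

7

Listing terms: x_0 = 4; x_1 = 9; x_2 = 7; x_3 = 1; x_4 = 0; x_5 = 14; x_6 = 5; x_7 = 12; x_8 = 16; x_9 = 11; x_{10} = 13; x_{11} = 2; x_{12} = 3; x_{13} = 6; x_{14} = 15; x_{15} = 8; x_{16} = 4.
The sequence repeats with period 16.
So x_{82} = x_{0 + ((82-0) mod 16)} = x_2 = 7.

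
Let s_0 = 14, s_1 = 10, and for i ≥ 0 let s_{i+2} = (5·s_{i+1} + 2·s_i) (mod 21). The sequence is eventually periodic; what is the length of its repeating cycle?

48

s_0 = 14; s_1 = 10; s_2 = 15; s_3 = 11; s_4 = 1; s_5 = 6; s_6 = 11; s_7 = 4; s_8 = 0; s_9 = 8; s_{10} = 19; s_{11} = 6; s_{12} = 5; s_{13} = 16; s_{14} = 6; s_{15} = 20; s_{16} = 7; s_{17} = 12; s_{18} = 11; s_{19} = 16; s_{20} = 18; s_{21} = 17; s_{22} = 16; s_{23} = 9; s_{24} = 14; s_{25} = 4; s_{26} = 6; s_{27} = 17; s_{28} = 13; s_{29} = 15; s_{30} = 17; s_{31} = 10; s_{32} = 0; s_{33} = 20; s_{34} = 16; s_{35} = 15; s_{36} = 2; s_{37} = 19; s_{38} = 15; s_{39} = 8; s_{40} = 7; s_{41} = 9; s_{42} = 17; s_{43} = 19; s_{44} = 3; s_{45} = 11; s_{46} = 19; s_{47} = 12; s_{48} = 14; s_{49} = 10.
Since (s_{48}, s_{49}) = (s_0, s_1) = (14, 10) (two consecutive terms determine the rest), the sequence is periodic with period 48.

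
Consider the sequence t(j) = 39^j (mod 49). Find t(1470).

1

We have t(0) = 1; t(1) = 39; t(2) = 2; t(3) = 29; t(4) = 4; t(5) = 9; t(6) = 8; t(7) = 18; t(8) = 16; t(9) = 36; t(10) = 32; t(11) = 23; t(12) = 15; t(13) = 46; t(14) = 30; t(15) = 43; t(16) = 11; t(17) = 37; t(18) = 22; t(19) = 25; t(20) = 44; t(21) = 1.
Since t(21) = t(0) = 1, the sequence is periodic with period 21.
(1470 - 0) mod 21 = 0, so t(1470) = t(0) = 1.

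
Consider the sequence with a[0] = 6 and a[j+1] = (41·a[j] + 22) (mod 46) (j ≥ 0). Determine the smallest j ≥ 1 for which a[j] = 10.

We have a[0] = 6; a[1] = 38; a[2] = 16; a[3] = 34; a[4] = 36; a[5] = 26; a[6] = 30; a[7] = 10; a[8] = 18; a[9] = 24; a[10] = 40; a[11] = 6.
The sequence repeats with period 11.
The value 10 first appears (with j ≥ 1) at a[7].

7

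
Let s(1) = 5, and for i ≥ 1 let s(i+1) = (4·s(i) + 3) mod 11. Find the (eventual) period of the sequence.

s(1) = 5, s(2) = 1, s(3) = 7, s(4) = 9, s(5) = 6, s(6) = 5.
Since s(6) = s(1) = 5, the sequence is periodic with period 5.

5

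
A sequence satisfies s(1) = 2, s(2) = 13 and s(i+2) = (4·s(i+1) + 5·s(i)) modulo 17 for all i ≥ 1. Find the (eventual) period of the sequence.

Listing terms: s(1) = 2,  s(2) = 13,  s(3) = 11,  s(4) = 7,  s(5) = 15,  s(6) = 10,  s(7) = 13,  s(8) = 0,  s(9) = 14,  s(10) = 5,  s(11) = 5,  s(12) = 11,  s(13) = 1,  s(14) = 8,  s(15) = 3,  s(16) = 1,  s(17) = 2,  s(18) = 13.
The sequence repeats with period 16.

16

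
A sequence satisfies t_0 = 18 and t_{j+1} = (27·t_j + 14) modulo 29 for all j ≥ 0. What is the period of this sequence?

28

Computing terms: t_0 = 18,  t_1 = 7,  t_2 = 0,  t_3 = 14,  t_4 = 15,  t_5 = 13,  t_6 = 17,  t_7 = 9,  t_8 = 25,  t_9 = 22,  t_{10} = 28,  t_{11} = 16,  t_{12} = 11,  t_{13} = 21,  t_{14} = 1,  t_{15} = 12,  t_{16} = 19,  t_{17} = 5,  t_{18} = 4,  t_{19} = 6,  t_{20} = 2,  t_{21} = 10,  t_{22} = 23,  t_{23} = 26,  t_{24} = 20,  t_{25} = 3,  t_{26} = 8,  t_{27} = 27,  t_{28} = 18.
The sequence repeats with period 28.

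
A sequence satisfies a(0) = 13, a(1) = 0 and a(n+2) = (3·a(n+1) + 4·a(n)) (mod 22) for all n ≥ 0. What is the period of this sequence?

10

We have a(0) = 13, a(1) = 0, a(2) = 8, a(3) = 2, a(4) = 16, a(5) = 12, a(6) = 12, a(7) = 18, a(8) = 14, a(9) = 4, a(10) = 2, a(11) = 0, a(12) = 8.
Since (a(11), a(12)) = (a(1), a(2)) = (0, 8) (two consecutive terms determine the rest), the sequence is eventually periodic: after a pre-period of length 1 it cycles with period 10.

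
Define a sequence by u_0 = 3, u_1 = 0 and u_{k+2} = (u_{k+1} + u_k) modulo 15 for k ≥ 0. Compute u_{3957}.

u_0 = 3; u_1 = 0; u_2 = 3; u_3 = 3; u_4 = 6; u_5 = 9; u_6 = 0; u_7 = 9; u_8 = 9; u_9 = 3; u_{10} = 12; u_{11} = 0; u_{12} = 12; u_{13} = 12; u_{14} = 9; u_{15} = 6; u_{16} = 0; u_{17} = 6; u_{18} = 6; u_{19} = 12; u_{20} = 3; u_{21} = 0.
The sequence repeats with period 20.
So u_{3957} = u_{0 + ((3957-0) mod 20)} = u_{17} = 6.

6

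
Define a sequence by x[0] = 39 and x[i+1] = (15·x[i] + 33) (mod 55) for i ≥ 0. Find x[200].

28

We have x[0] = 39, x[1] = 13, x[2] = 8, x[3] = 43, x[4] = 18, x[5] = 28, x[6] = 13.
Since x[6] = x[1] = 13, the sequence is eventually periodic: after a pre-period of length 1 it cycles with period 5.
For i ≥ 1, x[i] depends only on (i - 1) mod 5. (200 - 1) mod 5 = 4, so x[200] = x[5] = 28.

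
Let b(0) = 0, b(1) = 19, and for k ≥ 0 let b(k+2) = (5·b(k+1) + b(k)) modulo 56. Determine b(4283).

Listing terms: b(0) = 0,  b(1) = 19,  b(2) = 39,  b(3) = 46,  b(4) = 45,  b(5) = 47,  b(6) = 0,  b(7) = 47,  b(8) = 11,  b(9) = 46,  b(10) = 17,  b(11) = 19,  b(12) = 0,  b(13) = 19.
The sequence repeats with period 12.
So b(4283) = b(0 + ((4283-0) mod 12)) = b(11) = 19.

19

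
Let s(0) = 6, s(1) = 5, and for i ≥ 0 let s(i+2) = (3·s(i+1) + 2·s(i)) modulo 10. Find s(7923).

1

s(0) = 6,  s(1) = 5,  s(2) = 7,  s(3) = 1,  s(4) = 7,  s(5) = 3,  s(6) = 3,  s(7) = 5,  s(8) = 1,  s(9) = 3,  s(10) = 1,  s(11) = 9,  s(12) = 9,  s(13) = 5,  s(14) = 3,  s(15) = 9,  s(16) = 3,  s(17) = 7,  s(18) = 7,  s(19) = 5,  s(20) = 9,  s(21) = 7,  s(22) = 9,  s(23) = 1,  s(24) = 1,  s(25) = 5,  s(26) = 7.
Since (s(25), s(26)) = (s(1), s(2)) = (5, 7) (two consecutive terms determine the rest), the sequence is eventually periodic: after a pre-period of length 1 it cycles with period 24.
For i ≥ 1, s(i) depends only on (i - 1) mod 24. (7923 - 1) mod 24 = 2, so s(7923) = s(3) = 1.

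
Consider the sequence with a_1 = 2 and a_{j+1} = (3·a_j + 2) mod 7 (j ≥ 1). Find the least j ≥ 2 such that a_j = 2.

7

Computing terms: a_1 = 2,  a_2 = 1,  a_3 = 5,  a_4 = 3,  a_5 = 4,  a_6 = 0,  a_7 = 2.
The sequence repeats with period 6.
The value 2 next appears (with j ≥ 2) at a_7.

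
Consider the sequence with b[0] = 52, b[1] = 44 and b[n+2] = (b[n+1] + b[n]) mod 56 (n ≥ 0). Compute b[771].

We have b[0] = 52; b[1] = 44; b[2] = 40; b[3] = 28; b[4] = 12; b[5] = 40; b[6] = 52; b[7] = 36; b[8] = 32; b[9] = 12; b[10] = 44; b[11] = 0; b[12] = 44; b[13] = 44; b[14] = 32; b[15] = 20; b[16] = 52; b[17] = 16; b[18] = 12; b[19] = 28; b[20] = 40; b[21] = 12; b[22] = 52; b[23] = 8; b[24] = 4; b[25] = 12; b[26] = 16; b[27] = 28; b[28] = 44; b[29] = 16; b[30] = 4; b[31] = 20; b[32] = 24; b[33] = 44; b[34] = 12; b[35] = 0; b[36] = 12; b[37] = 12; b[38] = 24; b[39] = 36; b[40] = 4; b[41] = 40; b[42] = 44; b[43] = 28; b[44] = 16; b[45] = 44; b[46] = 4; b[47] = 48; b[48] = 52; b[49] = 44.
The sequence repeats with period 48.
So b[771] = b[0 + ((771-0) mod 48)] = b[3] = 28.

28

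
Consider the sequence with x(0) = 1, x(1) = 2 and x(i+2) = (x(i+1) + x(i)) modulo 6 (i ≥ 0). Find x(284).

Listing terms: x(0) = 1, x(1) = 2, x(2) = 3, x(3) = 5, x(4) = 2, x(5) = 1, x(6) = 3, x(7) = 4, x(8) = 1, x(9) = 5, x(10) = 0, x(11) = 5, x(12) = 5, x(13) = 4, x(14) = 3, x(15) = 1, x(16) = 4, x(17) = 5, x(18) = 3, x(19) = 2, x(20) = 5, x(21) = 1, x(22) = 0, x(23) = 1, x(24) = 1, x(25) = 2.
Since (x(24), x(25)) = (x(0), x(1)) = (1, 2) (two consecutive terms determine the rest), the sequence is periodic with period 24.
(284 - 0) mod 24 = 20, so x(284) = x(20) = 5.

5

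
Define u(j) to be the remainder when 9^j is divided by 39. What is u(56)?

3

u(0) = 1; u(1) = 9; u(2) = 3; u(3) = 27; u(4) = 9.
Since u(4) = u(1) = 9, the sequence is eventually periodic: after a pre-period of length 1 it cycles with period 3.
For j ≥ 1, u(j) depends only on (j - 1) mod 3. (56 - 1) mod 3 = 1, so u(56) = u(2) = 3.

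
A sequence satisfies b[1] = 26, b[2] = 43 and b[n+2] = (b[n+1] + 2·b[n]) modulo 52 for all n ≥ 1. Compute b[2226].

Listing terms: b[1] = 26; b[2] = 43; b[3] = 43; b[4] = 25; b[5] = 7; b[6] = 5; b[7] = 19; b[8] = 29; b[9] = 15; b[10] = 21; b[11] = 51; b[12] = 41; b[13] = 39; b[14] = 17; b[15] = 43; b[16] = 25.
Since (b[15], b[16]) = (b[3], b[4]) = (43, 25) (two consecutive terms determine the rest), the sequence is eventually periodic: after a pre-period of length 2 it cycles with period 12.
For n ≥ 3, b[n] depends only on (n - 3) mod 12. (2226 - 3) mod 12 = 3, so b[2226] = b[6] = 5.

5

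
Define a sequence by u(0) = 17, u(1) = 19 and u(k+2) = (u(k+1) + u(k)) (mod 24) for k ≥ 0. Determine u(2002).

We have u(0) = 17, u(1) = 19, u(2) = 12, u(3) = 7, u(4) = 19, u(5) = 2, u(6) = 21, u(7) = 23, u(8) = 20, u(9) = 19, u(10) = 15, u(11) = 10, u(12) = 1, u(13) = 11, u(14) = 12, u(15) = 23, u(16) = 11, u(17) = 10, u(18) = 21, u(19) = 7, u(20) = 4, u(21) = 11, u(22) = 15, u(23) = 2, u(24) = 17, u(25) = 19.
Since (u(24), u(25)) = (u(0), u(1)) = (17, 19) (two consecutive terms determine the rest), the sequence is periodic with period 24.
(2002 - 0) mod 24 = 10, so u(2002) = u(10) = 15.

15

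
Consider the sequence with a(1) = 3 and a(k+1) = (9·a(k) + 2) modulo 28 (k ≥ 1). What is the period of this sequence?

a(1) = 3, a(2) = 1, a(3) = 11, a(4) = 17, a(5) = 15, a(6) = 25, a(7) = 3.
Since a(7) = a(1) = 3, the sequence is periodic with period 6.

6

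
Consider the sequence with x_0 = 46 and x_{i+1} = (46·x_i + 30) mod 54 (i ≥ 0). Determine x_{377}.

52

Computing terms: x_0 = 46; x_1 = 40; x_2 = 34; x_3 = 28; x_4 = 22; x_5 = 16; x_6 = 10; x_7 = 4; x_8 = 52; x_9 = 46.
The sequence repeats with period 9.
So x_{377} = x_{0 + ((377-0) mod 9)} = x_8 = 52.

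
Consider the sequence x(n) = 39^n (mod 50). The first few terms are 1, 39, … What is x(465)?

49

Listing terms: x(0) = 1; x(1) = 39; x(2) = 21; x(3) = 19; x(4) = 41; x(5) = 49; x(6) = 11; x(7) = 29; x(8) = 31; x(9) = 9; x(10) = 1.
The sequence repeats with period 10.
So x(465) = x(0 + ((465-0) mod 10)) = x(5) = 49.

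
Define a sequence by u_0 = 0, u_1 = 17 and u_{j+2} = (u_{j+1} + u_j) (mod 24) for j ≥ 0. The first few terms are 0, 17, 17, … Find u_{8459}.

1

u_0 = 0; u_1 = 17; u_2 = 17; u_3 = 10; u_4 = 3; u_5 = 13; u_6 = 16; u_7 = 5; u_8 = 21; u_9 = 2; u_{10} = 23; u_{11} = 1; u_{12} = 0; u_{13} = 1; u_{14} = 1; u_{15} = 2; u_{16} = 3; u_{17} = 5; u_{18} = 8; u_{19} = 13; u_{20} = 21; u_{21} = 10; u_{22} = 7; u_{23} = 17; u_{24} = 0; u_{25} = 17.
The sequence repeats with period 24.
So u_{8459} = u_{0 + ((8459-0) mod 24)} = u_{11} = 1.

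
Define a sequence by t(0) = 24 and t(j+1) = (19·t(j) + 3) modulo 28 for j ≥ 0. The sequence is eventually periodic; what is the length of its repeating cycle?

6

Listing terms: t(0) = 24; t(1) = 11; t(2) = 16; t(3) = 27; t(4) = 12; t(5) = 7; t(6) = 24.
Since t(6) = t(0) = 24, the sequence is periodic with period 6.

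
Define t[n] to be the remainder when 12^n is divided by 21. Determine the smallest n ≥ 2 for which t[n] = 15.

Listing terms: t[1] = 12, t[2] = 18, t[3] = 6, t[4] = 9, t[5] = 3, t[6] = 15, t[7] = 12.
Since t[7] = t[1] = 12, the sequence is periodic with period 6.
The value 15 first appears (with n ≥ 2) at t[6].

6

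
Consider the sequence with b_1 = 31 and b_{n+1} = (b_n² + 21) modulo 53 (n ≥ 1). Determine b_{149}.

34

Listing terms: b_1 = 31, b_2 = 28, b_3 = 10, b_4 = 15, b_5 = 34, b_6 = 11, b_7 = 36, b_8 = 45, b_9 = 32, b_{10} = 38, b_{11} = 34.
Since b_{11} = b_5 = 34, the sequence is eventually periodic: after a pre-period of length 4 it cycles with period 6.
For n ≥ 5, b_n depends only on (n - 5) mod 6. (149 - 5) mod 6 = 0, so b_{149} = b_5 = 34.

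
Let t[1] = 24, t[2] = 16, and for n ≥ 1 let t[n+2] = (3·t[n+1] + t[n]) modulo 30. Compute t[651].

12

Listing terms: t[1] = 24; t[2] = 16; t[3] = 12; t[4] = 22; t[5] = 18; t[6] = 16; t[7] = 6; t[8] = 4; t[9] = 18; t[10] = 28; t[11] = 12; t[12] = 4; t[13] = 24; t[14] = 16.
The sequence repeats with period 12.
(651 - 1) mod 12 = 2, so t[651] = t[3] = 12.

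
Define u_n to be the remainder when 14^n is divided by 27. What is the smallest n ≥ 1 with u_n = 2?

17

Listing terms: u_0 = 1,  u_1 = 14,  u_2 = 7,  u_3 = 17,  u_4 = 22,  u_5 = 11,  u_6 = 19,  u_7 = 23,  u_8 = 25,  u_9 = 26,  u_{10} = 13,  u_{11} = 20,  u_{12} = 10,  u_{13} = 5,  u_{14} = 16,  u_{15} = 8,  u_{16} = 4,  u_{17} = 2,  u_{18} = 1.
Since u_{18} = u_0 = 1, the sequence is periodic with period 18.
The value 2 first appears (with n ≥ 1) at u_{17}.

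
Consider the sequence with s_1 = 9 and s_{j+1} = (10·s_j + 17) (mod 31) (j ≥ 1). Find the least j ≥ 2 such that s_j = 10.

14

We have s_1 = 9, s_2 = 14, s_3 = 2, s_4 = 6, s_5 = 15, s_6 = 12, s_7 = 13, s_8 = 23, s_9 = 30, s_{10} = 7, s_{11} = 25, s_{12} = 19, s_{13} = 21, s_{14} = 10, s_{15} = 24, s_{16} = 9.
Since s_{16} = s_1 = 9, the sequence is periodic with period 15.
The value 10 first appears (with j ≥ 2) at s_{14}.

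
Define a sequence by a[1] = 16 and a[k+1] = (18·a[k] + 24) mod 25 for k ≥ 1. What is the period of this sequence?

4

Computing terms: a[1] = 16,  a[2] = 12,  a[3] = 15,  a[4] = 19,  a[5] = 16.
The sequence repeats with period 4.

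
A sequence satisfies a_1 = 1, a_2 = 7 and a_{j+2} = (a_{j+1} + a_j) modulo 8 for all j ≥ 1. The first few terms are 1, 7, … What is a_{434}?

7

We have a_1 = 1; a_2 = 7; a_3 = 0; a_4 = 7; a_5 = 7; a_6 = 6; a_7 = 5; a_8 = 3; a_9 = 0; a_{10} = 3; a_{11} = 3; a_{12} = 6; a_{13} = 1; a_{14} = 7.
The sequence repeats with period 12.
So a_{434} = a_{1 + ((434-1) mod 12)} = a_2 = 7.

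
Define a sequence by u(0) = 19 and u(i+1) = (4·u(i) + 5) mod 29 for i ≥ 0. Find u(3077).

u(0) = 19; u(1) = 23; u(2) = 10; u(3) = 16; u(4) = 11; u(5) = 20; u(6) = 27; u(7) = 26; u(8) = 22; u(9) = 6; u(10) = 0; u(11) = 5; u(12) = 25; u(13) = 18; u(14) = 19.
Since u(14) = u(0) = 19, the sequence is periodic with period 14.
So u(3077) = u(0 + ((3077-0) mod 14)) = u(11) = 5.

5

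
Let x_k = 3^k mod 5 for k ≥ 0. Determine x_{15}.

Computing terms: x_0 = 1,  x_1 = 3,  x_2 = 4,  x_3 = 2,  x_4 = 1.
The sequence repeats with period 4.
So x_{15} = x_{0 + ((15-0) mod 4)} = x_3 = 2.

2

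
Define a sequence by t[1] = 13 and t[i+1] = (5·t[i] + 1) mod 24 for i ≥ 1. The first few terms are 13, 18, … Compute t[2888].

12

Listing terms: t[1] = 13,  t[2] = 18,  t[3] = 19,  t[4] = 0,  t[5] = 1,  t[6] = 6,  t[7] = 7,  t[8] = 12,  t[9] = 13.
Since t[9] = t[1] = 13, the sequence is periodic with period 8.
So t[2888] = t[1 + ((2888-1) mod 8)] = t[8] = 12.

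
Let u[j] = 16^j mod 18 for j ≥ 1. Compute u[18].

Listing terms: u[1] = 16, u[2] = 4, u[3] = 10, u[4] = 16.
Since u[4] = u[1] = 16, the sequence is periodic with period 3.
So u[18] = u[1 + ((18-1) mod 3)] = u[3] = 10.

10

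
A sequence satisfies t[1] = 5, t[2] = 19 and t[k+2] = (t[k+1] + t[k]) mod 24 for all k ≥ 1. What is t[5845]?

13

Listing terms: t[1] = 5,  t[2] = 19,  t[3] = 0,  t[4] = 19,  t[5] = 19,  t[6] = 14,  t[7] = 9,  t[8] = 23,  t[9] = 8,  t[10] = 7,  t[11] = 15,  t[12] = 22,  t[13] = 13,  t[14] = 11,  t[15] = 0,  t[16] = 11,  t[17] = 11,  t[18] = 22,  t[19] = 9,  t[20] = 7,  t[21] = 16,  t[22] = 23,  t[23] = 15,  t[24] = 14,  t[25] = 5,  t[26] = 19.
The sequence repeats with period 24.
(5845 - 1) mod 24 = 12, so t[5845] = t[13] = 13.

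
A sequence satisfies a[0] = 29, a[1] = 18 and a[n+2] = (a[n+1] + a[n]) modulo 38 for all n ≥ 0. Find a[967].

10

Computing terms: a[0] = 29,  a[1] = 18,  a[2] = 9,  a[3] = 27,  a[4] = 36,  a[5] = 25,  a[6] = 23,  a[7] = 10,  a[8] = 33,  a[9] = 5,  a[10] = 0,  a[11] = 5,  a[12] = 5,  a[13] = 10,  a[14] = 15,  a[15] = 25,  a[16] = 2,  a[17] = 27,  a[18] = 29,  a[19] = 18.
Since (a[18], a[19]) = (a[0], a[1]) = (29, 18) (two consecutive terms determine the rest), the sequence is periodic with period 18.
So a[967] = a[0 + ((967-0) mod 18)] = a[13] = 10.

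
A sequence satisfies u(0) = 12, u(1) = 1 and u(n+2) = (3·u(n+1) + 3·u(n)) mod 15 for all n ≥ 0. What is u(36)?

Computing terms: u(0) = 12, u(1) = 1, u(2) = 9, u(3) = 0, u(4) = 12, u(5) = 6, u(6) = 9, u(7) = 0.
Since (u(6), u(7)) = (u(2), u(3)) = (9, 0) (two consecutive terms determine the rest), the sequence is eventually periodic: after a pre-period of length 2 it cycles with period 4.
For n ≥ 2, u(n) depends only on (n - 2) mod 4. (36 - 2) mod 4 = 2, so u(36) = u(4) = 12.

12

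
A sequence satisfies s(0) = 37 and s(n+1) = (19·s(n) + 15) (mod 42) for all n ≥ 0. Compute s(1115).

We have s(0) = 37,  s(1) = 4,  s(2) = 7,  s(3) = 22,  s(4) = 13,  s(5) = 10,  s(6) = 37.
Since s(6) = s(0) = 37, the sequence is periodic with period 6.
So s(1115) = s(0 + ((1115-0) mod 6)) = s(5) = 10.

10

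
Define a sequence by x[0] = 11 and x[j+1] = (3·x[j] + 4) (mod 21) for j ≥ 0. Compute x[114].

4

x[0] = 11,  x[1] = 16,  x[2] = 10,  x[3] = 13,  x[4] = 1,  x[5] = 7,  x[6] = 4,  x[7] = 16.
Since x[7] = x[1] = 16, the sequence is eventually periodic: after a pre-period of length 1 it cycles with period 6.
For j ≥ 1, x[j] depends only on (j - 1) mod 6. (114 - 1) mod 6 = 5, so x[114] = x[6] = 4.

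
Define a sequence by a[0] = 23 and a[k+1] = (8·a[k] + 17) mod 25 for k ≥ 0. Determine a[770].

15

We have a[0] = 23, a[1] = 1, a[2] = 0, a[3] = 17, a[4] = 3, a[5] = 16, a[6] = 20, a[7] = 2, a[8] = 8, a[9] = 6, a[10] = 15, a[11] = 12, a[12] = 13, a[13] = 21, a[14] = 10, a[15] = 22, a[16] = 18, a[17] = 11, a[18] = 5, a[19] = 7, a[20] = 23.
Since a[20] = a[0] = 23, the sequence is periodic with period 20.
So a[770] = a[0 + ((770-0) mod 20)] = a[10] = 15.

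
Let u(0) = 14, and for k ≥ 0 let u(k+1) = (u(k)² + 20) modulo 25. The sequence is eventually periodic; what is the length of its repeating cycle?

Computing terms: u(0) = 14,  u(1) = 16,  u(2) = 1,  u(3) = 21,  u(4) = 11,  u(5) = 16.
Since u(5) = u(1) = 16, the sequence is eventually periodic: after a pre-period of length 1 it cycles with period 4.

4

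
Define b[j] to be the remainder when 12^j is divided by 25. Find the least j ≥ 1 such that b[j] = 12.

Listing terms: b[0] = 1,  b[1] = 12,  b[2] = 19,  b[3] = 3,  b[4] = 11,  b[5] = 7,  b[6] = 9,  b[7] = 8,  b[8] = 21,  b[9] = 2,  b[10] = 24,  b[11] = 13,  b[12] = 6,  b[13] = 22,  b[14] = 14,  b[15] = 18,  b[16] = 16,  b[17] = 17,  b[18] = 4,  b[19] = 23,  b[20] = 1.
The sequence repeats with period 20.
The value 12 first appears (with j ≥ 1) at b[1].

1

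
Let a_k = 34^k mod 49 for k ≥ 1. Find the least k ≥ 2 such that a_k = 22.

Computing terms: a_1 = 34,  a_2 = 29,  a_3 = 6,  a_4 = 8,  a_5 = 27,  a_6 = 36,  a_7 = 48,  a_8 = 15,  a_9 = 20,  a_{10} = 43,  a_{11} = 41,  a_{12} = 22,  a_{13} = 13,  a_{14} = 1,  a_{15} = 34.
Since a_{15} = a_1 = 34, the sequence is periodic with period 14.
The value 22 first appears (with k ≥ 2) at a_{12}.

12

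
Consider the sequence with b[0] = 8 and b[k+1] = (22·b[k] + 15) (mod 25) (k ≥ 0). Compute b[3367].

Computing terms: b[0] = 8, b[1] = 16, b[2] = 17, b[3] = 14, b[4] = 23, b[5] = 21, b[6] = 2, b[7] = 9, b[8] = 13, b[9] = 1, b[10] = 12, b[11] = 4, b[12] = 3, b[13] = 6, b[14] = 22, b[15] = 24, b[16] = 18, b[17] = 11, b[18] = 7, b[19] = 19, b[20] = 8.
Since b[20] = b[0] = 8, the sequence is periodic with period 20.
(3367 - 0) mod 20 = 7, so b[3367] = b[7] = 9.

9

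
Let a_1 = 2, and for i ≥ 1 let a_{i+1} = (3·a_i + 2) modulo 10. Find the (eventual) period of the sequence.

We have a_1 = 2,  a_2 = 8,  a_3 = 6,  a_4 = 0,  a_5 = 2.
The sequence repeats with period 4.

4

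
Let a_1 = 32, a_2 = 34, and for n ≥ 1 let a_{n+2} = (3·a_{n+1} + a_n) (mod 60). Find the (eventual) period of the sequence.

12

We have a_1 = 32; a_2 = 34; a_3 = 14; a_4 = 16; a_5 = 2; a_6 = 22; a_7 = 8; a_8 = 46; a_9 = 26; a_{10} = 4; a_{11} = 38; a_{12} = 58; a_{13} = 32; a_{14} = 34.
The sequence repeats with period 12.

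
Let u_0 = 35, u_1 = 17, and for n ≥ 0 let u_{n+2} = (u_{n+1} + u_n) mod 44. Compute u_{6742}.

Computing terms: u_0 = 35, u_1 = 17, u_2 = 8, u_3 = 25, u_4 = 33, u_5 = 14, u_6 = 3, u_7 = 17, u_8 = 20, u_9 = 37, u_{10} = 13, u_{11} = 6, u_{12} = 19, u_{13} = 25, u_{14} = 0, u_{15} = 25, u_{16} = 25, u_{17} = 6, u_{18} = 31, u_{19} = 37, u_{20} = 24, u_{21} = 17, u_{22} = 41, u_{23} = 14, u_{24} = 11, u_{25} = 25, u_{26} = 36, u_{27} = 17, u_{28} = 9, u_{29} = 26, u_{30} = 35, u_{31} = 17.
Since (u_{30}, u_{31}) = (u_0, u_1) = (35, 17) (two consecutive terms determine the rest), the sequence is periodic with period 30.
(6742 - 0) mod 30 = 22, so u_{6742} = u_{22} = 41.

41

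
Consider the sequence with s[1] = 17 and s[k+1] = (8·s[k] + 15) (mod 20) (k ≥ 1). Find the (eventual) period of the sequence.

s[1] = 17, s[2] = 11, s[3] = 3, s[4] = 19, s[5] = 7, s[6] = 11.
Since s[6] = s[2] = 11, the sequence is eventually periodic: after a pre-period of length 1 it cycles with period 4.

4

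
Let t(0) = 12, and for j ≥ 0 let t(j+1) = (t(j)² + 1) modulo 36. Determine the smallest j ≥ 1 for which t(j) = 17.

7

Listing terms: t(0) = 12,  t(1) = 1,  t(2) = 2,  t(3) = 5,  t(4) = 26,  t(5) = 29,  t(6) = 14,  t(7) = 17,  t(8) = 2.
Since t(8) = t(2) = 2, the sequence is eventually periodic: after a pre-period of length 2 it cycles with period 6.
The value 17 first appears (with j ≥ 1) at t(7).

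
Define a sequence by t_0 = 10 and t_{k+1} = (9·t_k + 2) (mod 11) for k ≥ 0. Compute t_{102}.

5

Listing terms: t_0 = 10, t_1 = 4, t_2 = 5, t_3 = 3, t_4 = 7, t_5 = 10.
Since t_5 = t_0 = 10, the sequence is periodic with period 5.
(102 - 0) mod 5 = 2, so t_{102} = t_2 = 5.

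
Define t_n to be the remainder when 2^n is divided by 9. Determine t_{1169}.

We have t_1 = 2, t_2 = 4, t_3 = 8, t_4 = 7, t_5 = 5, t_6 = 1, t_7 = 2.
Since t_7 = t_1 = 2, the sequence is periodic with period 6.
(1169 - 1) mod 6 = 4, so t_{1169} = t_5 = 5.

5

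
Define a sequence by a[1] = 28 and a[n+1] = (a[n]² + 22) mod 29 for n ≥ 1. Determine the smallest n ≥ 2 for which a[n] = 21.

Computing terms: a[1] = 28, a[2] = 23, a[3] = 0, a[4] = 22, a[5] = 13, a[6] = 17, a[7] = 21, a[8] = 28.
The sequence repeats with period 7.
The value 21 first appears (with n ≥ 2) at a[7].

7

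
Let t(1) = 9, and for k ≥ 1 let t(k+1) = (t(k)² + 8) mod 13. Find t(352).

9

Listing terms: t(1) = 9, t(2) = 11, t(3) = 12, t(4) = 9.
Since t(4) = t(1) = 9, the sequence is periodic with period 3.
So t(352) = t(1 + ((352-1) mod 3)) = t(1) = 9.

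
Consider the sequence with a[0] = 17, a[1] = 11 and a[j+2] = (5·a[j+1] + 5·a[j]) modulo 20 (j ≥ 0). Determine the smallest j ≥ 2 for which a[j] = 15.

a[0] = 17, a[1] = 11, a[2] = 0, a[3] = 15, a[4] = 15, a[5] = 10, a[6] = 5, a[7] = 15, a[8] = 0, a[9] = 15.
Since (a[8], a[9]) = (a[2], a[3]) = (0, 15) (two consecutive terms determine the rest), the sequence is eventually periodic: after a pre-period of length 2 it cycles with period 6.
The value 15 first appears (with j ≥ 2) at a[3].

3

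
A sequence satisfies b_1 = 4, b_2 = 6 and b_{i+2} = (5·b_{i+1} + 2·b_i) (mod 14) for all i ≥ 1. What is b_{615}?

Listing terms: b_1 = 4,  b_2 = 6,  b_3 = 10,  b_4 = 6,  b_5 = 8,  b_6 = 10,  b_7 = 10,  b_8 = 0,  b_9 = 6,  b_{10} = 2,  b_{11} = 8,  b_{12} = 2,  b_{13} = 12,  b_{14} = 8,  b_{15} = 8,  b_{16} = 0,  b_{17} = 2,  b_{18} = 10,  b_{19} = 12,  b_{20} = 10,  b_{21} = 4,  b_{22} = 12,  b_{23} = 12,  b_{24} = 0,  b_{25} = 10,  b_{26} = 8,  b_{27} = 4,  b_{28} = 8,  b_{29} = 6,  b_{30} = 4,  b_{31} = 4,  b_{32} = 0,  b_{33} = 8,  b_{34} = 12,  b_{35} = 6,  b_{36} = 12,  b_{37} = 2,  b_{38} = 6,  b_{39} = 6,  b_{40} = 0,  b_{41} = 12,  b_{42} = 4,  b_{43} = 2,  b_{44} = 4,  b_{45} = 10,  b_{46} = 2,  b_{47} = 2,  b_{48} = 0,  b_{49} = 4,  b_{50} = 6.
The sequence repeats with period 48.
So b_{615} = b_{1 + ((615-1) mod 48)} = b_{39} = 6.

6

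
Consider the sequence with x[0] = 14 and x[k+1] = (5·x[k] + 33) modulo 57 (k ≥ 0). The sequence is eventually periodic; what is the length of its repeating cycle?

18

Listing terms: x[0] = 14, x[1] = 46, x[2] = 35, x[3] = 37, x[4] = 47, x[5] = 40, x[6] = 5, x[7] = 1, x[8] = 38, x[9] = 52, x[10] = 8, x[11] = 16, x[12] = 56, x[13] = 28, x[14] = 2, x[15] = 43, x[16] = 20, x[17] = 19, x[18] = 14.
The sequence repeats with period 18.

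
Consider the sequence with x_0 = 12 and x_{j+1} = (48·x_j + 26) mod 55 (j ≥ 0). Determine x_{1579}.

Listing terms: x_0 = 12,  x_1 = 52,  x_2 = 47,  x_3 = 27,  x_4 = 2,  x_5 = 12.
The sequence repeats with period 5.
(1579 - 0) mod 5 = 4, so x_{1579} = x_4 = 2.

2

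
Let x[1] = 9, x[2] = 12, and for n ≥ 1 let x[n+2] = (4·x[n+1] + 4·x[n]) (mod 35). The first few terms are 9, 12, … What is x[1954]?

Listing terms: x[1] = 9, x[2] = 12, x[3] = 14, x[4] = 34, x[5] = 17, x[6] = 29, x[7] = 9, x[8] = 12.
The sequence repeats with period 6.
(1954 - 1) mod 6 = 3, so x[1954] = x[4] = 34.

34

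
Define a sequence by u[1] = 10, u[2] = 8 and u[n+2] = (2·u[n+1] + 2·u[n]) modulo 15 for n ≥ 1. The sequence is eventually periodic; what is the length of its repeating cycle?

24

Listing terms: u[1] = 10; u[2] = 8; u[3] = 6; u[4] = 13; u[5] = 8; u[6] = 12; u[7] = 10; u[8] = 14; u[9] = 3; u[10] = 4; u[11] = 14; u[12] = 6; u[13] = 10; u[14] = 2; u[15] = 9; u[16] = 7; u[17] = 2; u[18] = 3; u[19] = 10; u[20] = 11; u[21] = 12; u[22] = 1; u[23] = 11; u[24] = 9; u[25] = 10; u[26] = 8.
Since (u[25], u[26]) = (u[1], u[2]) = (10, 8) (two consecutive terms determine the rest), the sequence is periodic with period 24.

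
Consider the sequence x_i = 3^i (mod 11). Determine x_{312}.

9

We have x_0 = 1,  x_1 = 3,  x_2 = 9,  x_3 = 5,  x_4 = 4,  x_5 = 1.
The sequence repeats with period 5.
(312 - 0) mod 5 = 2, so x_{312} = x_2 = 9.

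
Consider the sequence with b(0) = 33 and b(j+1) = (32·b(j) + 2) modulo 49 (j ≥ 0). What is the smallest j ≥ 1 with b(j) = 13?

11

Computing terms: b(0) = 33, b(1) = 29, b(2) = 48, b(3) = 19, b(4) = 22, b(5) = 20, b(6) = 5, b(7) = 15, b(8) = 41, b(9) = 40, b(10) = 8, b(11) = 13, b(12) = 26, b(13) = 1, b(14) = 34, b(15) = 12, b(16) = 43, b(17) = 6, b(18) = 47, b(19) = 36, b(20) = 27, b(21) = 33.
Since b(21) = b(0) = 33, the sequence is periodic with period 21.
The value 13 first appears (with j ≥ 1) at b(11).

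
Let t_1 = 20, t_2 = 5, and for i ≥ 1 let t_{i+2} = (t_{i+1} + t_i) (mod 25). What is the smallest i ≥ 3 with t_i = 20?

12

Listing terms: t_1 = 20, t_2 = 5, t_3 = 0, t_4 = 5, t_5 = 5, t_6 = 10, t_7 = 15, t_8 = 0, t_9 = 15, t_{10} = 15, t_{11} = 5, t_{12} = 20, t_{13} = 0, t_{14} = 20, t_{15} = 20, t_{16} = 15, t_{17} = 10, t_{18} = 0, t_{19} = 10, t_{20} = 10, t_{21} = 20, t_{22} = 5.
Since (t_{21}, t_{22}) = (t_1, t_2) = (20, 5) (two consecutive terms determine the rest), the sequence is periodic with period 20.
The value 20 first appears (with i ≥ 3) at t_{12}.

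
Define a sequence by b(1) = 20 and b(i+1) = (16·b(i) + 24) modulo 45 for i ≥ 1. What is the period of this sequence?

b(1) = 20, b(2) = 29, b(3) = 38, b(4) = 2, b(5) = 11, b(6) = 20.
The sequence repeats with period 5.

5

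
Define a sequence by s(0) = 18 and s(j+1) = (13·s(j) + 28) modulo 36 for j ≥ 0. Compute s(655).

34

We have s(0) = 18; s(1) = 10; s(2) = 14; s(3) = 30; s(4) = 22; s(5) = 26; s(6) = 6; s(7) = 34; s(8) = 2; s(9) = 18.
The sequence repeats with period 9.
(655 - 0) mod 9 = 7, so s(655) = s(7) = 34.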